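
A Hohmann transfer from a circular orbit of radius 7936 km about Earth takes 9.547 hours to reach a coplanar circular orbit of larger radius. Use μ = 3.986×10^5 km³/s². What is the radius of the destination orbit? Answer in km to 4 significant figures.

r₂ = 64600 km

Transfer time t = 9.547 hours = 34369.2 s, and t = π√(a_t³/μ).
So a_t = (μ t²/π²)^(1/3) = (3.986×10^5 × (34369.2)² / π²)^(1/3) = 36268 km.
Since a_t = (r₁ + r₂)/2, r₂ = 2a_t − r₁ = 2×36268 − 7936 = 64600 km.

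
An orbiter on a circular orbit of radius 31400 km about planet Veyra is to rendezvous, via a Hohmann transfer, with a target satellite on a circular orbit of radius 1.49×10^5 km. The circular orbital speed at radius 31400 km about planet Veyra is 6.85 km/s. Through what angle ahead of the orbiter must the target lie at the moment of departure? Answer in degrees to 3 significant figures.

From the circular-orbit relation v² = μ/r at r = 31400 km: μ = v²r = (6.85)² × 31400 = 1.47337×10^6 km³/s².
The Hohmann ellipse has a_t = (r₁ + r₂)/2 = 90200 km.
Transfer time t = π√(a_t³/μ) = 70113.9 s.
The target's mean motion on its circular orbit is ω₂ = √(μ/r₂³) = 2.11045×10^-5 rad/s.
Angle swept by the target during transfer: ω₂·t = 1.4797 rad = 84.78°.
Arrival is 180° from departure on the ellipse, so φ = 180° − 84.78° = 95.2°.

φ = 95.2°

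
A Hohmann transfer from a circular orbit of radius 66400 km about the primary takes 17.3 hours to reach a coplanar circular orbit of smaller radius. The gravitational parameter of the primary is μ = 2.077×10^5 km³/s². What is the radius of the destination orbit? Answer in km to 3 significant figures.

Transfer time t = 17.3 hours = 62280 s, and t = π√(a_t³/μ).
So a_t = (μ t²/π²)^(1/3) = (2.077×10^5 × (62280)² / π²)^(1/3) = 43379 km.
Since a_t = (r₁ + r₂)/2, r₂ = 2a_t − r₁ = 2×43379 − 66400 = 20358 km.

r₂ = 20400 km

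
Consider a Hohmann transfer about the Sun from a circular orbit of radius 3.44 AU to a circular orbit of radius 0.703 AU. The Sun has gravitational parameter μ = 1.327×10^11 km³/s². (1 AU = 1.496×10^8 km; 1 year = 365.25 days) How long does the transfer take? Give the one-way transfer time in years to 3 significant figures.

In km: r₁ = 3.44 × 1.496×10^8 = 5.14624×10^8 km; r₂ = 0.703 × 1.496×10^8 = 1.051688×10^8 km.
Semi-major axis of the transfer orbit: a_t = (5.14624×10^8 + 1.051688×10^8)/2 = 3.098964×10^8 km.
By Kepler's third law the transfer-orbit period is T = 2π√(a_t³/μ), so t = T/2 = 4.705×10^7 s.
Converting: 4.705×10^7 s ÷ 3.15576×10^7 s/year (365.25 × 86400) = 1.49 years.

t = 1.49 years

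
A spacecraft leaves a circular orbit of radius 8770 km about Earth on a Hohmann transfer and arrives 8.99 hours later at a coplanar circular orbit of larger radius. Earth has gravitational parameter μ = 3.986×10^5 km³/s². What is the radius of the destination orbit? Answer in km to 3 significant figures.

r₂ = 60900 km

Transfer time t = 8.99 hours = 32364 s, and t = π√(a_t³/μ).
So a_t = (μ t²/π²)^(1/3) = (3.986×10^5 × (32364)² / π²)^(1/3) = 34843 km.
Since a_t = (r₁ + r₂)/2, r₂ = 2a_t − r₁ = 2×34843 − 8770 = 60916 km.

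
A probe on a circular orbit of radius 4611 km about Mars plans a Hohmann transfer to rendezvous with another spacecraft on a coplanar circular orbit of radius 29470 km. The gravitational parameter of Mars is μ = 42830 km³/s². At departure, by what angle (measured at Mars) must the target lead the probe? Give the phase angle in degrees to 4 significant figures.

Transfer-ellipse semi-major axis a_t = (r₁ + r₂)/2 = (4611 + 29470)/2 = 17040.5 km.
The half-period of the transfer ellipse is t = π√(a_t³/μ) = 33767.53 s.
Target angular speed ω₂ = √(μ/r₂³) = 4.090758×10^-5 rad/s.
Angle swept by the target during transfer: ω₂·t = 1.381348 rad = 79.145°.
Arrival is 180° from departure on the ellipse, so φ = 180° − 79.145° = 100.9°.

φ = 100.9°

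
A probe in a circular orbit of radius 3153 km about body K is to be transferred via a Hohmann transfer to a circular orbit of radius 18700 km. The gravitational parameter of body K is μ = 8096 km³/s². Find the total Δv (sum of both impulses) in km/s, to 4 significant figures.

Semi-major axis of the transfer orbit: a_t = (3153 + 18700)/2 = 10926.5 km.
At r₁ the circular-orbit speed is v₁ = √(μ/r₁) = 1.6024 km/s.
Transfer-orbit speed at r₁ (vis-viva): v_p = √[μ(2/r₁ − 1/a_t)] = 2.0963 km/s.
First burn Δv₁ = |v_p − v₁| = 0.4939 km/s.
Circular speed at r₂: v₂ = √(μ/r₂) = 0.6580 km/s.
Transfer-orbit speed at r₂: v_a = √[μ(2/r₂ − 1/a_t)] = 0.3535 km/s.
Second burn Δv₂ = |v₂ − v_a| = 0.3045 km/s.
Total Δv = Δv₁ + Δv₂ = 0.7984 km/s.

Δv = 0.7984 km/s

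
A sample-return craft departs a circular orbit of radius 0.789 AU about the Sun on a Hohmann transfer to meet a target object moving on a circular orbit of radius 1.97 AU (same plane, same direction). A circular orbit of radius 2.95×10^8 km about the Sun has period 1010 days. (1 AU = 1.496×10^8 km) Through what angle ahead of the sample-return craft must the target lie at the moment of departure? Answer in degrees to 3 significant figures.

φ = 74.5°

From Kepler's third law T² = 4π²r³/μ at r = 2.95×10^8 km, T = 1010 days = 1010 × 86400 s = 8.7264×10^7 s: μ = 4π²r³/T² = 1.33093×10^11 km³/s².
In km: r₁ = 0.789 × 1.496×10^8 = 1.180344×10^8 km; r₂ = 1.97 × 1.496×10^8 = 2.94712×10^8 km.
Transfer-ellipse semi-major axis a_t = (r₁ + r₂)/2 = (1.180344×10^8 + 2.94712×10^8)/2 = 2.063732×10^8 km.
The half-period of the transfer ellipse is t = π√(a_t³/μ) = 2.553×10^7 s.
Target angular speed ω₂ = √(μ/r₂³) = 7.211×10^-8 rad/s.
Angle swept by the target during transfer: ω₂·t = 1.841 rad = 105.5°.
Arrival is 180° from departure on the ellipse, so φ = 180° − 105.5° = 74.5°.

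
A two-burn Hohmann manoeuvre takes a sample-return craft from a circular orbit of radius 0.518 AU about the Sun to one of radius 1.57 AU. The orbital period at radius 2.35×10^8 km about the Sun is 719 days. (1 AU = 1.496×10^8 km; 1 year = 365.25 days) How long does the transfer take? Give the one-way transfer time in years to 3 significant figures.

t = 0.533 years

From Kepler's third law T² = 4π²r³/μ at r = 2.35×10^8 km, T = 719 days = 719 × 86400 s = 6.21216×10^7 s: μ = 4π²r³/T² = 1.32763×10^11 km³/s².
In km: r₁ = 0.518 × 1.496×10^8 = 7.74928×10^7 km; r₂ = 1.57 × 1.496×10^8 = 2.34872×10^8 km.
Transfer-ellipse semi-major axis a_t = (r₁ + r₂)/2 = (7.74928×10^7 + 2.34872×10^8)/2 = 1.561824×10^8 km.
Transfer time t = π√(a_t³/μ) = π√((1.561824×10^8)³ / 1.32763×10^11) = 1.683×10^7 s.
Converting: 1.683×10^7 s ÷ 3.15576×10^7 s/year (365.25 × 86400) = 0.533 years.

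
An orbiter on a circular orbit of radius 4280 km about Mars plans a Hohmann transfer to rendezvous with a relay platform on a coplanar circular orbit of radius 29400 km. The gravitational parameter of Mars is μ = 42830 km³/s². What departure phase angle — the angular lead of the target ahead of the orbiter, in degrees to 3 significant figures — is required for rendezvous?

The Hohmann ellipse has a_t = (r₁ + r₂)/2 = 16840 km.
The half-period of the transfer ellipse is t = π√(a_t³/μ) = 33173 s.
The target's mean motion on its circular orbit is ω₂ = √(μ/r₂³) = 4.1054×10^-5 rad/s.
Angle swept by the target during transfer: ω₂·t = 1.3619 rad = 78.03°.
Arrival is 180° from departure on the ellipse, so φ = 180° − 78.03° = 102°.

φ = 102°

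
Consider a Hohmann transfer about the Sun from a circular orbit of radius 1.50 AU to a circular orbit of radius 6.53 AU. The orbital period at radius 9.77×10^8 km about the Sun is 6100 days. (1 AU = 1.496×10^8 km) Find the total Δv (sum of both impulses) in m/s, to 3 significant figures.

From Kepler's third law T² = 4π²r³/μ at r = 9.77×10^8 km, T = 6100 days = 6100 × 86400 s = 5.2704×10^8 s: μ = 4π²r³/T² = 1.32543×10^11 km³/s².
In km: r₁ = 1.50 × 1.496×10^8 = 2.244×10^8 km; r₂ = 6.53 × 1.496×10^8 = 9.76888×10^8 km.
Semi-major axis of the transfer orbit: a_t = (2.244×10^8 + 9.76888×10^8)/2 = 6.00644×10^8 km.
Circular speed at r₁: v₁ = √(μ/r₁) = √(1.32543×10^11/2.244×10^8) = 24.303 km/s.
On the transfer ellipse at r₁, v² = μ(2/r − 1/a) gives v_p = √[μ(2/r₁ − 1/a_t)] = 30.994 km/s.
First burn Δv₁ = |v_p − v₁| = 6.691 km/s.
Circular speed at r₂: v₂ = √(μ/r₂) = 11.648 km/s.
Transfer-orbit speed at r₂: v_a = √[μ(2/r₂ − 1/a_t)] = 7.1196 km/s.
Second burn Δv₂ = |v₂ − v_a| = 4.528 km/s.
Total Δv = Δv₁ + Δv₂ = 11.22 km/s.

Δv = 11200 m/s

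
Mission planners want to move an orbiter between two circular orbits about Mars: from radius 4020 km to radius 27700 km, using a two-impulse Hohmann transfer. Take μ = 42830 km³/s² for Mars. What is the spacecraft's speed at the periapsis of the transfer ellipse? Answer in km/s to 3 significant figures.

Semi-major axis of the transfer orbit: a_t = (4020 + 27700)/2 = 15860 km.
The periapsis of the transfer ellipse is at r = 4020 km.
Vis-viva: v = √[μ(2/r − 1/a_t)] = √[42830 × (2/4020 − 1/15860)] = 4.314 km/s.

v = 4.31 km/s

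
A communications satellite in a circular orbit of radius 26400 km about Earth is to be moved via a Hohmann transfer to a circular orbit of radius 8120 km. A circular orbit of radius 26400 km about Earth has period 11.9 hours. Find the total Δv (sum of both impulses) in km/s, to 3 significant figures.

From Kepler's third law T² = 4π²r³/μ at r = 26400 km, T = 11.9 hours = 11.9 × 3600 s = 42840 s: μ = 4π²r³/T² = 3.95797×10^5 km³/s².
Transfer-ellipse semi-major axis a_t = (r₁ + r₂)/2 = (26400 + 8120)/2 = 17260 km.
At r₁ the circular-orbit speed is v₁ = √(μ/r₁) = 3.872 km/s.
On the transfer ellipse at r₁, vis-viva gives v_a = √[μ(2/r₁ − 1/a_t)] = 2.656 km/s.
First burn Δv₁ = |v_a − v₁| = 1.216 km/s.
At r₂, v₂ = √(μ/r₂) = 6.982 km/s.
Transfer-orbit speed at r₂: v_p = √[μ(2/r₂ − 1/a_t)] = 8.635 km/s.
Second burn Δv₂ = |v₂ − v_p| = 1.653 km/s.
Δv = Δv₁ + Δv₂ = 1.216 + 1.653 = 2.869 km/s.

Δv = 2.87 km/s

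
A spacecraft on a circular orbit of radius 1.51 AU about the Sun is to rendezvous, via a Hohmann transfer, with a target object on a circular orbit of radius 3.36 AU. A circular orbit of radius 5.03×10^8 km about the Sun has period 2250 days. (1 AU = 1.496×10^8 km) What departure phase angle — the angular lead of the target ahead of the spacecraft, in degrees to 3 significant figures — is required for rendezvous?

From Kepler's third law T² = 4π²r³/μ at r = 5.03×10^8 km, T = 2250 days = 2250 × 86400 s = 1.944×10^8 s: μ = 4π²r³/T² = 1.32945×10^11 km³/s².
In km: r₁ = 1.51 × 1.496×10^8 = 2.25896×10^8 km; r₂ = 3.36 × 1.496×10^8 = 5.02656×10^8 km.
Semi-major axis of the transfer orbit: a_t = (2.25896×10^8 + 5.02656×10^8)/2 = 3.64276×10^8 km.
The half-period of the transfer ellipse is t = π√(a_t³/μ) = 5.990×10^7 s.
Target angular speed ω₂ = √(μ/r₂³) = 3.235×10^-8 rad/s.
Angle swept by the target during transfer: ω₂·t = 1.938 rad = 111.0°.
Arrival is 180° from departure on the ellipse, so φ = 180° − 111.0° = 69.0°.

φ = 69.0°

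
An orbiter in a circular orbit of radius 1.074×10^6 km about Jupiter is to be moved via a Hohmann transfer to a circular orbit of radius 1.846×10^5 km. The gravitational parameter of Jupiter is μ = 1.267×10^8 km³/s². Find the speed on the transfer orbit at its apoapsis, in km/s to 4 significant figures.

Semi-major axis of the transfer orbit: a_t = (1.074×10^6 + 1.846×10^5)/2 = 6.293×10^5 km.
At apoapsis, r = 1.074×10^6 km.
Applying v² = μ(2/r − 1/a_t): v = 5.883 km/s.

v = 5.883 km/s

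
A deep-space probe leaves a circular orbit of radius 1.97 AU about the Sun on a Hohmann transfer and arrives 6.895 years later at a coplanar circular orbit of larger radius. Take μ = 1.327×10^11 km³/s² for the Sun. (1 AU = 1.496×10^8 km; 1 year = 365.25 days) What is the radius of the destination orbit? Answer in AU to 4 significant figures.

r₂ = 9.530 AU

In km: r₁ = 1.97 × 1.496×10^8 = 2.94712×10^8 km.
Transfer time t = 6.895 years × 365.25 × 86400 s = 2.17589652×10^8 s, and t = π√(a_t³/μ).
So a_t = (μ t²/π²)^(1/3) = (1.327×10^11 × (2.17589652×10^8)² / π²)^(1/3) = 8.6023×10^8 km.
Since a_t = (r₁ + r₂)/2, r₂ = 2a_t − r₁ = 2×8.6023×10^8 − 2.94712×10^8 = 1.425748×10^9 km.
In AU: r₂ = 1.425748×10^9 / 1.496×10^8 = 9.530 AU.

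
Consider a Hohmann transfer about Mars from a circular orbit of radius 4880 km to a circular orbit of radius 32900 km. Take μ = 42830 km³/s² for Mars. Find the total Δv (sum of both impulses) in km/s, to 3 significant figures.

The Hohmann ellipse has a_t = (r₁ + r₂)/2 = 18890 km.
At r₁ the circular-orbit speed is v₁ = √(μ/r₁) = 2.9625 km/s.
Transfer-orbit speed at r₁ (vis-viva): v_p = √[μ(2/r₁ − 1/a_t)] = 3.9097 km/s.
First burn Δv₁ = |v_p − v₁| = 0.9472 km/s.
Circular speed at r₂: v₂ = √(μ/r₂) = 1.141 km/s.
Transfer-orbit speed at r₂: v_a = √[μ(2/r₂ − 1/a_t)] = 0.5799 km/s.
Second burn Δv₂ = |v₂ − v_a| = 0.5611 km/s.
Total Δv = Δv₁ + Δv₂ = 1.508 km/s.

Δv = 1.51 km/s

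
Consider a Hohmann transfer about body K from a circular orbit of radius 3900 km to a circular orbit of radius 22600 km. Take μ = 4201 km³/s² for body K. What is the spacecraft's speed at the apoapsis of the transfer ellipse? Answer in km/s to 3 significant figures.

v = 0.234 km/s

Transfer-ellipse semi-major axis a_t = (r₁ + r₂)/2 = (3900 + 22600)/2 = 13250 km.
The apoapsis of the transfer ellipse is at r = 22600 km.
Vis-viva: v = √[μ(2/r − 1/a_t)] = √[4201 × (2/22600 − 1/13250)] = 0.2339 km/s.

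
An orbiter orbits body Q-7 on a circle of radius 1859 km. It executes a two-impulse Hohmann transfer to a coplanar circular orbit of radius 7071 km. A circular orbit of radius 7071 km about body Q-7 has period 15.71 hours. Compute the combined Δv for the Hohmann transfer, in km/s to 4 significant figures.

From Kepler's third law T² = 4π²r³/μ at r = 7071 km, T = 15.71 hours = 15.71 × 3600 s = 56556 s: μ = 4π²r³/T² = 4363.60 km³/s².
Semi-major axis of the transfer orbit: a_t = (1859 + 7071)/2 = 4465 km.
Circular speed at r₁: v₁ = √(μ/r₁) = √(4363.60/1859) = 1.5321 km/s.
On the transfer ellipse at r₁, v² = μ(2/r − 1/a) gives v_p = √[μ(2/r₁ − 1/a_t)] = 1.9280 km/s.
First burn Δv₁ = |v_p − v₁| = 0.3959 km/s.
Circular speed at r₂: v₂ = √(μ/r₂) = 0.7856 km/s.
Transfer-orbit speed at r₂: v_a = √[μ(2/r₂ − 1/a_t)] = 0.5069 km/s.
Second burn Δv₂ = |v₂ − v_a| = 0.2787 km/s.
Δv = Δv₁ + Δv₂ = 0.3959 + 0.2787 = 0.6746 km/s.

Δv = 0.6746 km/s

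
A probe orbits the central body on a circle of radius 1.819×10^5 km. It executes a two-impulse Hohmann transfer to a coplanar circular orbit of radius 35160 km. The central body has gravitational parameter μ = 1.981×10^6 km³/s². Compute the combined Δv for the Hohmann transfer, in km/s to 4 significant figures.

Δv = 3.633 km/s

The Hohmann ellipse has a_t = (r₁ + r₂)/2 = 1.0853×10^5 km.
At r₁ the circular-orbit speed is v₁ = √(μ/r₁) = 3.300 km/s.
On the transfer ellipse at r₁, v² = μ(2/r − 1/a) gives v_a = √[μ(2/r₁ − 1/a_t)] = 1.878 km/s.
First burn Δv₁ = |v_a − v₁| = 1.422 km/s.
Circular speed at r₂: v₂ = √(μ/r₂) = 7.5062 km/s.
Transfer-orbit speed at r₂: v_p = √[μ(2/r₂ − 1/a_t)] = 9.7176 km/s.
Second burn Δv₂ = |v₂ − v_p| = 2.211 km/s.
Total Δv = Δv₁ + Δv₂ = 3.633 km/s.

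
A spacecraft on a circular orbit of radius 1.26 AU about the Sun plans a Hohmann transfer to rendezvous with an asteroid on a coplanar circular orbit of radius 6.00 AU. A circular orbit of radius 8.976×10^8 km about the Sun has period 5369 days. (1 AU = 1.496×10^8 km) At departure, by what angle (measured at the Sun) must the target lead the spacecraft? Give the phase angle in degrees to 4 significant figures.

φ = 95.30°

From Kepler's third law T² = 4π²r³/μ at r = 8.976×10^8 km, T = 5369 days = 5369 × 86400 s = 4.638816×10^8 s: μ = 4π²r³/T² = 1.32676×10^11 km³/s².
In km: r₁ = 1.26 × 1.496×10^8 = 1.88496×10^8 km; r₂ = 6.00 × 1.496×10^8 = 8.976×10^8 km.
The Hohmann ellipse has a_t = (r₁ + r₂)/2 = 5.43048×10^8 km.
Transfer time t = π√(a_t³/μ) = 1.09147×10^8 s.
Target angular speed ω₂ = √(μ/r₂³) = 1.35448×10^-8 rad/s.
Angle swept by the target during transfer: ω₂·t = 1.47837 rad = 84.70°.
Arrival is 180° from departure on the ellipse, so φ = 180° − 84.70° = 95.30°.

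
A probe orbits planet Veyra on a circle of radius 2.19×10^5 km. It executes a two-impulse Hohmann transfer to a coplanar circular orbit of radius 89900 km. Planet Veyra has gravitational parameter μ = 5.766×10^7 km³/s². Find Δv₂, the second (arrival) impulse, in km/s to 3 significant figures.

Δv₂ = 4.83 km/s

The Hohmann ellipse has a_t = (r₁ + r₂)/2 = 1.5445×10^5 km.
Circular speed at r = 89900 km: v_c = √(μ/r) = 25.3255 km/s.
Vis-viva on the transfer ellipse at r = 89900 km gives v_t = √[μ(2/r − 1/a_t)] = 30.1568 km/s.
Δv₂ = |v_t − v_c| = |30.1568 − 25.3255| = 4.831 km/s.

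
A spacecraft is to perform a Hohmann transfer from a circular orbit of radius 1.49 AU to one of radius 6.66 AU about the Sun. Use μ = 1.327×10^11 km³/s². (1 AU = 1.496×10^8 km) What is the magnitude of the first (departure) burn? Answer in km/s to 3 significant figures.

In km: r₁ = 1.49 × 1.496×10^8 = 2.22904×10^8 km; r₂ = 6.66 × 1.496×10^8 = 9.96336×10^8 km.
The Hohmann ellipse has a_t = (r₁ + r₂)/2 = 6.0962×10^8 km.
Circular speed at r = 2.22904×10^8 km: v_c = √(μ/r) = 24.399 km/s.
Vis-viva on the transfer ellipse at r = 2.22904×10^8 km gives v_t = √[μ(2/r − 1/a_t)] = 31.192 km/s.
Δv₁ = |v_t − v_c| = |31.192 − 24.399| = 6.793 km/s.

Δv₁ = 6.79 km/s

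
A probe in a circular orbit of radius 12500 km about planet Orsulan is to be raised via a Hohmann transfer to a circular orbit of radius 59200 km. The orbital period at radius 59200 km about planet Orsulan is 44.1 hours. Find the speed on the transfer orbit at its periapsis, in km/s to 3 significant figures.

From Kepler's third law T² = 4π²r³/μ at r = 59200 km, T = 44.1 hours = 44.1 × 3600 s = 1.5876×10^5 s: μ = 4π²r³/T² = 3.24970×10^5 km³/s².
Semi-major axis of the transfer orbit: a_t = (12500 + 59200)/2 = 35850 km.
The periapsis of the transfer ellipse is at r = 12500 km.
From the vis-viva equation, v = √[μ(2/r − 1/a_t)] = 6.552 km/s.

v = 6.55 km/s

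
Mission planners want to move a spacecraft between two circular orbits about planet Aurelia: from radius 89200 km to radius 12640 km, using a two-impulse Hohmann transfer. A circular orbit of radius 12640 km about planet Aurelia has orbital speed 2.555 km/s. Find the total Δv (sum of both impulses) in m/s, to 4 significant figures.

Δv = 1309 m/s

From the circular-orbit relation v² = μ/r at r = 12640 km: μ = v²r = (2.555)² × 12640 = 82514.2 km³/s².
Transfer-ellipse semi-major axis a_t = (r₁ + r₂)/2 = (89200 + 12640)/2 = 50920 km.
Circular speed at r₁: v₁ = √(μ/r₁) = √(82514.2/89200) = 0.9618 km/s.
Transfer-orbit speed at r₁ (vis-viva): v_a = √[μ(2/r₁ − 1/a_t)] = 0.4792 km/s.
First burn Δv₁ = |v_a − v₁| = 0.4826 km/s.
At r₂, v₂ = √(μ/r₂) = 2.5550 km/s.
Transfer-orbit speed at r₂: v_p = √[μ(2/r₂ − 1/a_t)] = 3.3817 km/s.
Second burn Δv₂ = |v₂ − v_p| = 0.8267 km/s.
Δv = Δv₁ + Δv₂ = 0.4826 + 0.8267 = 1.309 km/s.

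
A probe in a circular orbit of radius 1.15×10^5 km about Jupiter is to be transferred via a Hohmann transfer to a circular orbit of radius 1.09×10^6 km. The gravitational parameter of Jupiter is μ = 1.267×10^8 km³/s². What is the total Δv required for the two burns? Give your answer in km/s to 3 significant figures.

Δv = 17.5 km/s

The Hohmann ellipse has a_t = (r₁ + r₂)/2 = 6.025×10^5 km.
At r₁ the circular-orbit speed is v₁ = √(μ/r₁) = 33.192 km/s.
Transfer-orbit speed at r₁ (v² = μ(2/r − 1/a)): v_p = √[μ(2/r₁ − 1/a_t)] = 44.645 km/s.
First burn Δv₁ = |v_p − v₁| = 11.45 km/s.
Circular speed at r₂: v₂ = √(μ/r₂) = 10.781 km/s.
Transfer-orbit speed at r₂: v_a = √[μ(2/r₂ − 1/a_t)] = 4.7103 km/s.
Second burn Δv₂ = |v₂ − v_a| = 6.071 km/s.
Δv = Δv₁ + Δv₂ = 11.45 + 6.071 = 17.52 km/s.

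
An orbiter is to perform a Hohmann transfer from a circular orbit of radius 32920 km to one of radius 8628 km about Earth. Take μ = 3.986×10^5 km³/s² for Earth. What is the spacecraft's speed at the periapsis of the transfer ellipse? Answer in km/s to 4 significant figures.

v = 8.556 km/s

Semi-major axis of the transfer orbit: a_t = (32920 + 8628)/2 = 20774 km.
The periapsis of the transfer ellipse is at r = 8628 km.
Vis-viva: v = √[μ(2/r − 1/a_t)] = √[3.986×10^5 × (2/8628 − 1/20774)] = 8.556 km/s.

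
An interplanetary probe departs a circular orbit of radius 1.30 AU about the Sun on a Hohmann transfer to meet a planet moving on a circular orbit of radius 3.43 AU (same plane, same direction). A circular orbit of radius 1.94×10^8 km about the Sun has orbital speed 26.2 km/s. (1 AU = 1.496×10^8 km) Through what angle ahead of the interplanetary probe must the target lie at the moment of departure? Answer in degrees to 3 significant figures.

From the circular-orbit relation v² = μ/r at r = 1.94×10^8 km: μ = v²r = (26.2)² × 1.94×10^8 = 1.33169×10^11 km³/s².
In km: r₁ = 1.30 × 1.496×10^8 = 1.9448×10^8 km; r₂ = 3.43 × 1.496×10^8 = 5.13128×10^8 km.
Transfer-ellipse semi-major axis a_t = (r₁ + r₂)/2 = (1.9448×10^8 + 5.13128×10^8)/2 = 3.53804×10^8 km.
Transfer time t = π√(a_t³/μ) = 5.729×10^7 s.
Target angular speed ω₂ = √(μ/r₂³) = 3.140×10^-8 rad/s.
Angle swept by the target during transfer: ω₂·t = 1.799 rad = 103.1°.
Arrival is 180° from departure on the ellipse, so φ = 180° − 103.1° = 76.9°.

φ = 76.9°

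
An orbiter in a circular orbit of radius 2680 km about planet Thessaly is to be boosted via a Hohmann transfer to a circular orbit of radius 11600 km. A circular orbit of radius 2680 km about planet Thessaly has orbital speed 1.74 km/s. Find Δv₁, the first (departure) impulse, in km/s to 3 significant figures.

Δv₁ = 0.478 km/s

From the circular-orbit relation v² = μ/r at r = 2680 km: μ = v²r = (1.74)² × 2680 = 8113.97 km³/s².
The Hohmann ellipse has a_t = (r₁ + r₂)/2 = 7140 km.
Circular speed at r = 2680 km: v_c = √(μ/r) = 1.7400 km/s.
Vis-viva on the transfer ellipse at r = 2680 km gives v_t = √[μ(2/r − 1/a_t)] = 2.2178 km/s.
Δv₁ = |v_t − v_c| = |2.2178 − 1.7400| = 0.4778 km/s.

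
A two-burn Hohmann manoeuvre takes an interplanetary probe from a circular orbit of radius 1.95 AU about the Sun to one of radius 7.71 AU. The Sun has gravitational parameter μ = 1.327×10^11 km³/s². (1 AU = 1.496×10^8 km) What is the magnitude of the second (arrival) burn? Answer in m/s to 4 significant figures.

Δv₂ = 3911 m/s

In km: r₁ = 1.95 × 1.496×10^8 = 2.9172×10^8 km; r₂ = 7.71 × 1.496×10^8 = 1.153416×10^9 km.
Transfer-ellipse semi-major axis a_t = (r₁ + r₂)/2 = (2.9172×10^8 + 1.153416×10^9)/2 = 7.22568×10^8 km.
On the circular orbit at r = 1.153416×10^9 km, v_c = √(μ/r) = 10.726 km/s.
Transfer-orbit speed at the same r (vis-viva, a = a_t): v_t = √[μ(2/r − 1/a_t)] = 6.8153 km/s.
Δv₂ = |v_t − v_c| = |6.8153 − 10.726| = 3.911 km/s.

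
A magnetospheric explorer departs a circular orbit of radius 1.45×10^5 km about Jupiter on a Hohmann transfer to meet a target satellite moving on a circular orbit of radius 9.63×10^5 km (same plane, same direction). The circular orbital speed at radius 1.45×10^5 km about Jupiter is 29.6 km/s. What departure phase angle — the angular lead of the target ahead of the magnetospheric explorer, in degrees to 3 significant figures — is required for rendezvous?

From the circular-orbit relation v² = μ/r at r = 1.45×10^5 km: μ = v²r = (29.6)² × 1.45×10^5 = 1.27043×10^8 km³/s².
Transfer-ellipse semi-major axis a_t = (r₁ + r₂)/2 = (1.450×10^5 + 9.630×10^5)/2 = 5.540×10^5 km.
The half-period of the transfer ellipse is t = π√(a_t³/μ) = 1.149×10^5 s.
Target angular speed ω₂ = √(μ/r₂³) = 1.193×10^-5 rad/s.
Angle swept by the target during transfer: ω₂·t = 1.3708 rad = 78.54°.
The magnetospheric explorer traverses 180° on the transfer ellipse, so the target must lead by 180° − 78.54° = 101°.

φ = 101°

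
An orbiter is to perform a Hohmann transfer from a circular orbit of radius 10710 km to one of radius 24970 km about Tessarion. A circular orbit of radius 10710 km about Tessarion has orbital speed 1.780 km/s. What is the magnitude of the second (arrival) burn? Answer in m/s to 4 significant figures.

Δv₂ = 262.5 m/s

From the circular-orbit relation v² = μ/r at r = 10710 km: μ = v²r = (1.780)² × 10710 = 33933.6 km³/s².
Semi-major axis of the transfer orbit: a_t = (10710 + 24970)/2 = 17840 km.
On the circular orbit at r = 24970 km, v_c = √(μ/r) = 1.16575 km/s.
Transfer-orbit speed at the same r (vis-viva, a = a_t): v_t = √[μ(2/r − 1/a_t)] = 0.903239 km/s.
Δv₂ = |v_t − v_c| = |0.903239 − 1.16575| = 0.2625 km/s.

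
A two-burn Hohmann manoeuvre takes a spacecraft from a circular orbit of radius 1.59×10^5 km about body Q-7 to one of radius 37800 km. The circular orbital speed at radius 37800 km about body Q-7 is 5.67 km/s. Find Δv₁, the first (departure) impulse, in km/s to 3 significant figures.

From the circular-orbit relation v² = μ/r at r = 37800 km: μ = v²r = (5.67)² × 37800 = 1.21523×10^6 km³/s².
Transfer-ellipse semi-major axis a_t = (r₁ + r₂)/2 = (1.590×10^5 + 37800)/2 = 98400 km.
On the circular orbit at r = 1.590×10^5 km, v_c = √(μ/r) = 2.7646 km/s.
Vis-viva on the transfer ellipse at r = 1.590×10^5 km gives v_t = √[μ(2/r − 1/a_t)] = 1.7135 km/s.
Δv₁ = |v_t − v_c| = |1.7135 − 2.7646| = 1.051 km/s.

Δv₁ = 1.05 km/s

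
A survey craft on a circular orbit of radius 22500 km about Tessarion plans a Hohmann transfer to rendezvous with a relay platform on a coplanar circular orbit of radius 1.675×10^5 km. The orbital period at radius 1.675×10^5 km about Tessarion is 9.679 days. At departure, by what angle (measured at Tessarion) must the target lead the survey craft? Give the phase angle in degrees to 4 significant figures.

From Kepler's third law T² = 4π²r³/μ at r = 1.675×10^5 km, T = 9.679 days = 9.679 × 86400 s = 8.362656×10^5 s: μ = 4π²r³/T² = 2.65287×10^5 km³/s².
Semi-major axis of the transfer orbit: a_t = (22500 + 1.675×10^5)/2 = 95000 km.
Transfer time t = π√(a_t³/μ) = 1.785983×10^5 s.
The target's mean motion on its circular orbit is ω₂ = √(μ/r₂³) = 7.513385×10^-6 rad/s.
Angle swept by the target during transfer: ω₂·t = 1.34188 rad = 76.88°.
The survey craft traverses 180° on the transfer ellipse, so the target must lead by 180° − 76.88° = 103.1°.

φ = 103.1°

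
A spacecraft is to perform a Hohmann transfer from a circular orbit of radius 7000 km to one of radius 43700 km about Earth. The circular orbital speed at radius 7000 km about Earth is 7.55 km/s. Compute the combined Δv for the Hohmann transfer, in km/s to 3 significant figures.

From the circular-orbit relation v² = μ/r at r = 7000 km: μ = v²r = (7.55)² × 7000 = 3.99018×10^5 km³/s².
Transfer-ellipse semi-major axis a_t = (r₁ + r₂)/2 = (7000 + 43700)/2 = 25350 km.
At r₁ the circular-orbit speed is v₁ = √(μ/r₁) = 7.550 km/s.
Transfer-orbit speed at r₁ (vis-viva): v_p = √[μ(2/r₁ − 1/a_t)] = 9.913 km/s.
First burn Δv₁ = |v_p − v₁| = 2.363 km/s.
Circular speed at r₂: v₂ = √(μ/r₂) = 3.022 km/s.
Transfer-orbit speed at r₂: v_a = √[μ(2/r₂ − 1/a_t)] = 1.588 km/s.
Second burn Δv₂ = |v₂ − v_a| = 1.434 km/s.
Δv = Δv₁ + Δv₂ = 2.363 + 1.434 = 3.797 km/s.

Δv = 3.80 km/s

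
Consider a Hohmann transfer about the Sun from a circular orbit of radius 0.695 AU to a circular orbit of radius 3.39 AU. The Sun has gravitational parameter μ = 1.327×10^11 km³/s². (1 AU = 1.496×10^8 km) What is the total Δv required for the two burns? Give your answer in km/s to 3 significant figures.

In km: r₁ = 0.695 × 1.496×10^8 = 1.03972×10^8 km; r₂ = 3.39 × 1.496×10^8 = 5.07144×10^8 km.
Semi-major axis of the transfer orbit: a_t = (1.03972×10^8 + 5.07144×10^8)/2 = 3.05558×10^8 km.
At r₁ the circular-orbit speed is v₁ = √(μ/r₁) = 35.73 km/s.
Transfer-orbit speed at r₁ (vis-viva equation): v_p = √[μ(2/r₁ − 1/a_t)] = 46.03 km/s.
First burn Δv₁ = |v_p − v₁| = 10.30 km/s.
At r₂, v₂ = √(μ/r₂) = 16.176 km/s.
Transfer-orbit speed at r₂: v_a = √[μ(2/r₂ − 1/a_t)] = 9.4359 km/s.
Second burn Δv₂ = |v₂ − v_a| = 6.740 km/s.
Δv = Δv₁ + Δv₂ = 10.30 + 6.740 = 17.04 km/s.

Δv = 17.0 km/s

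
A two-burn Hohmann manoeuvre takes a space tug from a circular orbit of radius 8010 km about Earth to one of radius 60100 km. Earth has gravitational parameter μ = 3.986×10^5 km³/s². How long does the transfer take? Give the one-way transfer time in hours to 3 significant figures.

The Hohmann ellipse has a_t = (r₁ + r₂)/2 = 34055 km.
Transfer time t = π√(a_t³/μ) = π√((34055)³ / 3.986×10^5) = 31270 s.
Converting: 31270 s ÷ 3600 s/hour = 8.69 hours.

t = 8.69 hours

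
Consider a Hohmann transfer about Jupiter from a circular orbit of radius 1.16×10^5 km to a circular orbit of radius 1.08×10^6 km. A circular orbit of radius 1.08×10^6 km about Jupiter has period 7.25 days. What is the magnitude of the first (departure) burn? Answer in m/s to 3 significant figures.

From Kepler's third law T² = 4π²r³/μ at r = 1.08×10^6 km, T = 7.25 days = 7.25 × 86400 s = 6.264×10^5 s: μ = 4π²r³/T² = 1.26744×10^8 km³/s².
Transfer-ellipse semi-major axis a_t = (r₁ + r₂)/2 = (1.160×10^5 + 1.080×10^6)/2 = 5.980×10^5 km.
On the circular orbit at r = 1.160×10^5 km, v_c = √(μ/r) = 33.05 km/s.
Vis-viva on the transfer ellipse at r = 1.160×10^5 km gives v_t = √[μ(2/r − 1/a_t)] = 44.42 km/s.
Δv₁ = |v_t − v_c| = |44.42 − 33.05| = 11.37 km/s.

Δv₁ = 11400 m/s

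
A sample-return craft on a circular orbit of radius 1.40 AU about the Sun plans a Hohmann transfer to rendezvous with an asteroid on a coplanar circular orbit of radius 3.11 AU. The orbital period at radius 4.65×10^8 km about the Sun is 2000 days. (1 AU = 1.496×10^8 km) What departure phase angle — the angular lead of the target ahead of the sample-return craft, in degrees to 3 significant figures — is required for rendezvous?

From Kepler's third law T² = 4π²r³/μ at r = 4.65×10^8 km, T = 2000 days = 2000 × 86400 s = 1.728×10^8 s: μ = 4π²r³/T² = 1.32932×10^11 km³/s².
In km: r₁ = 1.40 × 1.496×10^8 = 2.0944×10^8 km; r₂ = 3.11 × 1.496×10^8 = 4.65256×10^8 km.
Semi-major axis of the transfer orbit: a_t = (2.0944×10^8 + 4.65256×10^8)/2 = 3.37348×10^8 km.
Transfer time t = π√(a_t³/μ) = 5.339×10^7 s.
The target's mean motion on its circular orbit is ω₂ = √(μ/r₂³) = 3.633×10^-8 rad/s.
Angle swept by the target during transfer: ω₂·t = 1.9397 rad = 111.1°.
The sample-return craft traverses 180° on the transfer ellipse, so the target must lead by 180° − 111.1° = 68.9°.

φ = 68.9°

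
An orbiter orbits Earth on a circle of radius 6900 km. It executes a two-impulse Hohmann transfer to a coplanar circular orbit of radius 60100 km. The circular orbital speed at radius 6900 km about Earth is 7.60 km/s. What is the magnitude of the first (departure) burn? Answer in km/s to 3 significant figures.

From the circular-orbit relation v² = μ/r at r = 6900 km: μ = v²r = (7.60)² × 6900 = 3.98544×10^5 km³/s².
Transfer-ellipse semi-major axis a_t = (r₁ + r₂)/2 = (6900 + 60100)/2 = 33500 km.
On the circular orbit at r = 6900 km, v_c = √(μ/r) = 7.600 km/s.
Transfer-orbit speed at the same r (vis-viva, a = a_t): v_t = √[μ(2/r − 1/a_t)] = 10.18 km/s.
Δv₁ = |v_t − v_c| = |10.18 − 7.600| = 2.580 km/s.

Δv₁ = 2.58 km/s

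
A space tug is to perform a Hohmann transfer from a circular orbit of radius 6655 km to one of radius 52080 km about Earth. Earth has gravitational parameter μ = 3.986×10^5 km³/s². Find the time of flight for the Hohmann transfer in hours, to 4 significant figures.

t = 6.956 hours

The Hohmann ellipse has a_t = (r₁ + r₂)/2 = 29367.5 km.
Half the transfer-orbit period gives t = π√(a_t³/μ) = 25040 s.
Converting: 25040 s ÷ 3600 s/hour = 6.956 hours.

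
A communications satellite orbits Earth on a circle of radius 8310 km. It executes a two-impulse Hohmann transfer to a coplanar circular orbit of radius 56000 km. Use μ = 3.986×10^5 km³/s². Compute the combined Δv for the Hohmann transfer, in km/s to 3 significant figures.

Δv = 3.53 km/s

The Hohmann ellipse has a_t = (r₁ + r₂)/2 = 32155 km.
Circular speed at r₁: v₁ = √(μ/r₁) = √(3.986×10^5/8310) = 6.926 km/s.
Transfer-orbit speed at r₁ (vis-viva): v_p = √[μ(2/r₁ − 1/a_t)] = 9.140 km/s.
First burn Δv₁ = |v_p − v₁| = 2.214 km/s.
Circular speed at r₂: v₂ = √(μ/r₂) = 2.668 km/s.
Transfer-orbit speed at r₂: v_a = √[μ(2/r₂ − 1/a_t)] = 1.356 km/s.
Second burn Δv₂ = |v₂ − v_a| = 1.312 km/s.
Δv = Δv₁ + Δv₂ = 2.214 + 1.312 = 3.526 km/s.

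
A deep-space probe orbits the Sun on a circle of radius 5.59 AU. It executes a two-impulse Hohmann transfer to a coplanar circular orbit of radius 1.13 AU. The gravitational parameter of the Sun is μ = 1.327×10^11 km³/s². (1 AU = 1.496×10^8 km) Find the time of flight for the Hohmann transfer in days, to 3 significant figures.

In km: r₁ = 5.59 × 1.496×10^8 = 8.36264×10^8 km; r₂ = 1.13 × 1.496×10^8 = 1.69048×10^8 km.
Transfer-ellipse semi-major axis a_t = (r₁ + r₂)/2 = (8.36264×10^8 + 1.69048×10^8)/2 = 5.02656×10^8 km.
Transfer time t = π√(a_t³/μ) = π√((5.02656×10^8)³ / 1.327×10^11) = 9.719×10^7 s.
Converting: 9.719×10^7 s ÷ 86400 s/day = 1120 days.

t = 1120 days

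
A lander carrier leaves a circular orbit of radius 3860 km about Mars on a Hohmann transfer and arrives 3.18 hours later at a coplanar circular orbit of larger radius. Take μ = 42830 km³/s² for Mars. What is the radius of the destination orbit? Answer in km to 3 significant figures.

r₂ = 12700 km

Transfer time t = 3.18 hours = 11448 s, and t = π√(a_t³/μ).
So a_t = (μ t²/π²)^(1/3) = (42830 × (11448)² / π²)^(1/3) = 8285.2 km.
Since a_t = (r₁ + r₂)/2, r₂ = 2a_t − r₁ = 2×8285.2 − 3860 = 12710.4 km.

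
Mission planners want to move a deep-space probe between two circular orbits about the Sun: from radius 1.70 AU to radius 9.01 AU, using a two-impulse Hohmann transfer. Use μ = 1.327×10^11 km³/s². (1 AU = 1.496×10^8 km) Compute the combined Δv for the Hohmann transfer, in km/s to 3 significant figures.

Δv = 11.1 km/s

In km: r₁ = 1.70 × 1.496×10^8 = 2.5432×10^8 km; r₂ = 9.01 × 1.496×10^8 = 1.347896×10^9 km.
Semi-major axis of the transfer orbit: a_t = (2.5432×10^8 + 1.347896×10^9)/2 = 8.01108×10^8 km.
Circular speed at r₁: v₁ = √(μ/r₁) = √(1.327×10^11/2.5432×10^8) = 22.843 km/s.
Transfer-orbit speed at r₁ (vis-viva): v_p = √[μ(2/r₁ − 1/a_t)] = 29.630 km/s.
First burn Δv₁ = |v_p − v₁| = 6.787 km/s.
Circular speed at r₂: v₂ = √(μ/r₂) = 9.9222 km/s.
Transfer-orbit speed at r₂: v_a = √[μ(2/r₂ − 1/a_t)] = 5.5905 km/s.
Second burn Δv₂ = |v₂ − v_a| = 4.332 km/s.
Total Δv = Δv₁ + Δv₂ = 11.12 km/s.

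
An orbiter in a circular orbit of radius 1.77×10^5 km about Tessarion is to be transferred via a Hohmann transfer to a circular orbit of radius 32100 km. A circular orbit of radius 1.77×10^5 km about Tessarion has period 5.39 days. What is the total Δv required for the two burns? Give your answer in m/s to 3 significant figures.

Δv = 2750 m/s

From Kepler's third law T² = 4π²r³/μ at r = 1.77×10^5 km, T = 5.39 days = 5.39 × 86400 s = 4.65696×10^5 s: μ = 4π²r³/T² = 1.00943×10^6 km³/s².
Semi-major axis of the transfer orbit: a_t = (1.770×10^5 + 32100)/2 = 1.0455×10^5 km.
At r₁ the circular-orbit speed is v₁ = √(μ/r₁) = 2.388 km/s.
On the transfer ellipse at r₁, vis-viva gives v_a = √[μ(2/r₁ − 1/a_t)] = 1.323 km/s.
First burn Δv₁ = |v_a − v₁| = 1.065 km/s.
Circular speed at r₂: v₂ = √(μ/r₂) = 5.6077 km/s.
Transfer-orbit speed at r₂: v_p = √[μ(2/r₂ − 1/a_t)] = 7.2964 km/s.
Second burn Δv₂ = |v₂ − v_p| = 1.689 km/s.
Total Δv = Δv₁ + Δv₂ = 2.754 km/s.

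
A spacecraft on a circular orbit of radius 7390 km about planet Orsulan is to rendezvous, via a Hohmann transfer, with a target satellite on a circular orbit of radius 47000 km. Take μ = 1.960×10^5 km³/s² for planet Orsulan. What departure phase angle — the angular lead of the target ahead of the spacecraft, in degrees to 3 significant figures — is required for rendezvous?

φ = 101°

Transfer-ellipse semi-major axis a_t = (r₁ + r₂)/2 = (7390 + 47000)/2 = 27195 km.
The half-period of the transfer ellipse is t = π√(a_t³/μ) = 31824 s.
The target's mean motion on its circular orbit is ω₂ = √(μ/r₂³) = 4.3449×10^-5 rad/s.
Angle swept by the target during transfer: ω₂·t = 1.3827 rad = 79.22°.
Arrival is 180° from departure on the ellipse, so φ = 180° − 79.22° = 101°.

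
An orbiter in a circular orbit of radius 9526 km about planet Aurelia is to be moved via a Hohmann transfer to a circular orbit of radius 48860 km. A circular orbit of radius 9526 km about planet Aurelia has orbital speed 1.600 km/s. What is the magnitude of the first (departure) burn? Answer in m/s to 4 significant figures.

From the circular-orbit relation v² = μ/r at r = 9526 km: μ = v²r = (1.600)² × 9526 = 24386.6 km³/s².
Transfer-ellipse semi-major axis a_t = (r₁ + r₂)/2 = (9526 + 48860)/2 = 29193 km.
On the circular orbit at r = 9526 km, v_c = √(μ/r) = 1.6000 km/s.
Transfer-orbit speed at the same r (vis-viva, a = a_t): v_t = √[μ(2/r − 1/a_t)] = 2.0699 km/s.
Δv₁ = |v_t − v_c| = |2.0699 − 1.6000| = 0.4699 km/s.

Δv₁ = 469.9 m/s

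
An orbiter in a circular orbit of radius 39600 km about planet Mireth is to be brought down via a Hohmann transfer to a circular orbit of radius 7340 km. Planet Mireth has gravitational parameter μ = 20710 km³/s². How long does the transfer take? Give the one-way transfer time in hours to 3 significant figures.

t = 21.8 hours

The Hohmann ellipse has a_t = (r₁ + r₂)/2 = 23470 km.
Half the transfer-orbit period gives t = π√(a_t³/μ) = 78490 s.
Converting: 78490 s ÷ 3600 s/hour = 21.8 hours.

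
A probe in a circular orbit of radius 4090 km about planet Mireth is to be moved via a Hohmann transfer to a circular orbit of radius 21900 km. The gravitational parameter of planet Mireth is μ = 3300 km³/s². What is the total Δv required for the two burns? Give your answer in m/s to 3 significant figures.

Δv = 438 m/s

The Hohmann ellipse has a_t = (r₁ + r₂)/2 = 12995 km.
At r₁ the circular-orbit speed is v₁ = √(μ/r₁) = 0.8982 km/s.
On the transfer ellipse at r₁, vis-viva equation gives v_p = √[μ(2/r₁ − 1/a_t)] = 1.166 km/s.
First burn Δv₁ = |v_p − v₁| = 0.2678 km/s.
At r₂, v₂ = √(μ/r₂) = 0.3882 km/s.
Transfer-orbit speed at r₂: v_a = √[μ(2/r₂ − 1/a_t)] = 0.2178 km/s.
Second burn Δv₂ = |v₂ − v_a| = 0.1704 km/s.
Total Δv = Δv₁ + Δv₂ = 0.4382 km/s.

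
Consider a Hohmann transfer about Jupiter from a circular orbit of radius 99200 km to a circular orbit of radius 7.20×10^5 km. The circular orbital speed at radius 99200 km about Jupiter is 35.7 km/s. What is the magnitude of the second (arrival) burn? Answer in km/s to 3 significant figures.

From the circular-orbit relation v² = μ/r at r = 99200 km: μ = v²r = (35.7)² × 99200 = 1.26429×10^8 km³/s².
Semi-major axis of the transfer orbit: a_t = (99200 + 7.200×10^5)/2 = 4.096×10^5 km.
On the circular orbit at r = 7.200×10^5 km, v_c = √(μ/r) = 13.251 km/s.
Transfer-orbit speed at the same r (vis-viva, a = a_t): v_t = √[μ(2/r − 1/a_t)] = 6.5213 km/s.
Δv₂ = |v_t − v_c| = |6.5213 − 13.251| = 6.730 km/s.

Δv₂ = 6.73 km/s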